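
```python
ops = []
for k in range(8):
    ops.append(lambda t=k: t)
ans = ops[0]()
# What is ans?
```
0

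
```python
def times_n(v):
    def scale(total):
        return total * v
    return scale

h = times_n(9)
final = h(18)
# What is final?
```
162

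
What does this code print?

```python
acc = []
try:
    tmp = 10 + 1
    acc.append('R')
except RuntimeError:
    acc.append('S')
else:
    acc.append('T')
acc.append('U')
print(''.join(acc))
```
RTU

else block runs when no exception occurs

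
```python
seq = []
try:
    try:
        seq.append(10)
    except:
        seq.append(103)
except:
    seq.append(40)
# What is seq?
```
[10]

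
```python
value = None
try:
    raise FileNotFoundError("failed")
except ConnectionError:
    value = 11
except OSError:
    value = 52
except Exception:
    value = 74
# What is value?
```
52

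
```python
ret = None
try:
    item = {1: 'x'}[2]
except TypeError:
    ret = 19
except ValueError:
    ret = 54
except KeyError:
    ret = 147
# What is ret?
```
147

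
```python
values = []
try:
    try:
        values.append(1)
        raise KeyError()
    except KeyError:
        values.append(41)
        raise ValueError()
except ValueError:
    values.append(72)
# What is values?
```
[1, 41, 72]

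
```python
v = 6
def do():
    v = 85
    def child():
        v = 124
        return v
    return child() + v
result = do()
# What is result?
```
209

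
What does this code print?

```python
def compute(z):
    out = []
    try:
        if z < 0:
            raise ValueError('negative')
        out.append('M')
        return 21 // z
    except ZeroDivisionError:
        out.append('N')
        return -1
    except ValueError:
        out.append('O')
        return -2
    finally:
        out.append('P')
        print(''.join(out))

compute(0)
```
MNP

z=0 causes ZeroDivisionError, caught, finally prints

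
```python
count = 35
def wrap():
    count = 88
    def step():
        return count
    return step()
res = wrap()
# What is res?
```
88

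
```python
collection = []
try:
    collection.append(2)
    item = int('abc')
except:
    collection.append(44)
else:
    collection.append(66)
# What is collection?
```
[2, 44]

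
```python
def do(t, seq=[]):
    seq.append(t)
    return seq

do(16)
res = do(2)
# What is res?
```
[16, 2]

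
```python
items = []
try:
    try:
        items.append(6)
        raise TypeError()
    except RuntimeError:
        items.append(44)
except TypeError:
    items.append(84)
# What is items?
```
[6, 84]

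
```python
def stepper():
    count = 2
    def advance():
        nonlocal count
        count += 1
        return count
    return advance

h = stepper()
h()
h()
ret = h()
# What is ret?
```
5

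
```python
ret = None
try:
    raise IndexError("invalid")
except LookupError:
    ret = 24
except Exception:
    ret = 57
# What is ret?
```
24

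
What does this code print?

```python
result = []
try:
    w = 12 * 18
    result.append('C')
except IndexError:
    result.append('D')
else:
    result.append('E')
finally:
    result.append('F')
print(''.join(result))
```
CEF

else runs before finally when no exception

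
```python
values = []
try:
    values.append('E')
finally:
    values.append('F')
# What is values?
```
['E', 'F']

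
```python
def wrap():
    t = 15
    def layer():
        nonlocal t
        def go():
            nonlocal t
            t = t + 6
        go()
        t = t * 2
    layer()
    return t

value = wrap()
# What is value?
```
42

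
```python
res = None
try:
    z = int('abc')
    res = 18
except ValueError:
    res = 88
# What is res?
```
88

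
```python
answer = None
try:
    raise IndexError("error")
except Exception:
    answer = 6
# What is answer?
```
6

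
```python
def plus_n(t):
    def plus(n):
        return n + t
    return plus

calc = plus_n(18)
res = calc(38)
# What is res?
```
56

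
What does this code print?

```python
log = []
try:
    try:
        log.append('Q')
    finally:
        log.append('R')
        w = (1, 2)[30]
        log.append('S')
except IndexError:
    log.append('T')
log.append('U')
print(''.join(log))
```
QRTU

Exception in inner finally caught by outer except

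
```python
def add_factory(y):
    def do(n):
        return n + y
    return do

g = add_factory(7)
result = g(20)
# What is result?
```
27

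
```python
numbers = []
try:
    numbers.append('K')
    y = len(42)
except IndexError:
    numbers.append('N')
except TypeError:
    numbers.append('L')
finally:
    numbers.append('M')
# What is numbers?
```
['K', 'L', 'M']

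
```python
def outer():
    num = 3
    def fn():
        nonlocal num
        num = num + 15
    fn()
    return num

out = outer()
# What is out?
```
18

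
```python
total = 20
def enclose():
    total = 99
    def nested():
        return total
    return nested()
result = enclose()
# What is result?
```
99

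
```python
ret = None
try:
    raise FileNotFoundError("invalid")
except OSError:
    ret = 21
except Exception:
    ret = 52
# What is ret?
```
21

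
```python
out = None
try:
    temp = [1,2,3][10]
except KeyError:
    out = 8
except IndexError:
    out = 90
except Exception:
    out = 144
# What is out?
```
90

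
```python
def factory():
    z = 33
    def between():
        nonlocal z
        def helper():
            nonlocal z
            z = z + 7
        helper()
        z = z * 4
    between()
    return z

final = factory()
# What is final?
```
160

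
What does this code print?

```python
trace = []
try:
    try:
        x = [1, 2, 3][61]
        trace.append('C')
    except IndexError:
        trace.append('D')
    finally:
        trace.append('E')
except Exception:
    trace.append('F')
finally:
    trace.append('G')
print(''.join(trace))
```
DEG

Both finally blocks run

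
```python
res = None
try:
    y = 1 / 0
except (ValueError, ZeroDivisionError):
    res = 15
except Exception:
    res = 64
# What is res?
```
15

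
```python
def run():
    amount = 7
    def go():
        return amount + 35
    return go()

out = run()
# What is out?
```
42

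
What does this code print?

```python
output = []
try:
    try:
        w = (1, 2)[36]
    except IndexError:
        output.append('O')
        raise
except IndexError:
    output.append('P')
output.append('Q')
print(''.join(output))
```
OPQ

raise without argument re-raises current exception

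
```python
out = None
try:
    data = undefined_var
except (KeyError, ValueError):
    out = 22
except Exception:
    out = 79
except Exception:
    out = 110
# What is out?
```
79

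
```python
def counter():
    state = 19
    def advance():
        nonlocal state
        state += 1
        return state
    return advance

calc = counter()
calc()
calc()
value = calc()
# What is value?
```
22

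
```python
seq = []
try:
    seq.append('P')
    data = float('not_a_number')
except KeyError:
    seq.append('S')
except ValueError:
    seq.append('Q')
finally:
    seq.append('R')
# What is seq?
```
['P', 'Q', 'R']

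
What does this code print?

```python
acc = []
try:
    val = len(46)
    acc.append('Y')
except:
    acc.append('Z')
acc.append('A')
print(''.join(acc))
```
ZA

Exception raised in try, caught by bare except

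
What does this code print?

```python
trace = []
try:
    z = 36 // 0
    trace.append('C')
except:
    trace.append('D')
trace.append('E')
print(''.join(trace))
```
DE

Exception raised in try, caught by bare except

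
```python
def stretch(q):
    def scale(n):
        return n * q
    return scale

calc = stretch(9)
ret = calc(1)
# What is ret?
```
9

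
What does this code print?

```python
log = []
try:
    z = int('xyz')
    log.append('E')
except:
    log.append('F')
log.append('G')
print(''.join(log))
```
FG

Exception raised in try, caught by bare except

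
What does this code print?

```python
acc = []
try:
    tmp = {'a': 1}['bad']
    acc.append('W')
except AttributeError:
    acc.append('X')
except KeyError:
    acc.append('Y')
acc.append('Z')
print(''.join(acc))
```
YZ

KeyError is caught by its specific handler, not AttributeError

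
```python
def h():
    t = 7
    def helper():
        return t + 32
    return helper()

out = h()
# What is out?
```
39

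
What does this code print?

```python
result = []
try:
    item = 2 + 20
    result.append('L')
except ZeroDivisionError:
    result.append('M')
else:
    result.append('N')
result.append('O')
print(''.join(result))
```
LNO

else block runs when no exception occurs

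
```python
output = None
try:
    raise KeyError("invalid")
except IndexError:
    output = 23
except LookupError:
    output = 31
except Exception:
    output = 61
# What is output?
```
31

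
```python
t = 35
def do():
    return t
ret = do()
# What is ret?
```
35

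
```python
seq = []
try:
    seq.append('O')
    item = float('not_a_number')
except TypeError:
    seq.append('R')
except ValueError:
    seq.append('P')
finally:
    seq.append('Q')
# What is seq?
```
['O', 'P', 'Q']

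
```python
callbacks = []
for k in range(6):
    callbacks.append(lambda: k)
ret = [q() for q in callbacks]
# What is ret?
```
[5, 5, 5, 5, 5, 5]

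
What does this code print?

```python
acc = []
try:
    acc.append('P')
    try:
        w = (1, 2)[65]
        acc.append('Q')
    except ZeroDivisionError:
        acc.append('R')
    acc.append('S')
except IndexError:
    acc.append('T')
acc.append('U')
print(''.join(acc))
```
PTU

Inner handler doesn't match, propagates to outer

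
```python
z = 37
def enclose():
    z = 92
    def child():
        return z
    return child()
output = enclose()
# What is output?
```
92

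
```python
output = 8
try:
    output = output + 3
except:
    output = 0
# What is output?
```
11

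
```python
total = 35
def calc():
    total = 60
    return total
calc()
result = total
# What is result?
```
35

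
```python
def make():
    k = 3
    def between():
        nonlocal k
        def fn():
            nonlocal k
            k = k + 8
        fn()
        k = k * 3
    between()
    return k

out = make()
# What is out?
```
33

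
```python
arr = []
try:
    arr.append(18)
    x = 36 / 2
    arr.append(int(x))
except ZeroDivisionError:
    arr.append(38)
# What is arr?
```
[18, 18]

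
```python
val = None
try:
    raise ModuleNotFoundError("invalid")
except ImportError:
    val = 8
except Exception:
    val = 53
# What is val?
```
8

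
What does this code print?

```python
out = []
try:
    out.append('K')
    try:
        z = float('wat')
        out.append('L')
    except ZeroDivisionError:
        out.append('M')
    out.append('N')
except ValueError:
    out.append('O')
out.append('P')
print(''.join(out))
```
KOP

Inner handler doesn't match, propagates to outer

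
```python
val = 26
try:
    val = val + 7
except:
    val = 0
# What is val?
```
33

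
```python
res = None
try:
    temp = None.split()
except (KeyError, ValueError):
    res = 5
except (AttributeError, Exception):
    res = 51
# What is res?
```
51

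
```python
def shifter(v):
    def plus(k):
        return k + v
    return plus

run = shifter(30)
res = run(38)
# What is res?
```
68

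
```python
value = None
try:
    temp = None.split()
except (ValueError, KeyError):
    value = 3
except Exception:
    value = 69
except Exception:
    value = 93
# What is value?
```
69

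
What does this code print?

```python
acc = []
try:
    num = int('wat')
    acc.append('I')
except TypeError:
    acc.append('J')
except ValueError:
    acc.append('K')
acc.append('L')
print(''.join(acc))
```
KL

ValueError is caught by its specific handler, not TypeError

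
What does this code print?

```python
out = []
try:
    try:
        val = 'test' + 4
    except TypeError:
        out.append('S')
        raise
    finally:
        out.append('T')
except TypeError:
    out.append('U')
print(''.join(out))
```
STU

finally runs before re-raised exception propagates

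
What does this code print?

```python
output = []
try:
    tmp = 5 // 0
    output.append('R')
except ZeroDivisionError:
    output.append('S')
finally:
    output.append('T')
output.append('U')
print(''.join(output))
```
STU

finally always runs, even after exception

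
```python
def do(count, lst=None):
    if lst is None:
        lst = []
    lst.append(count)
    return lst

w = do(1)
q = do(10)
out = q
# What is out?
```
[10]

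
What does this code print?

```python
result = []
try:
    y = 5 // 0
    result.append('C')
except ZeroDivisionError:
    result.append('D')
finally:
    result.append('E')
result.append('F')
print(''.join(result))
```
DEF

finally always runs, even after exception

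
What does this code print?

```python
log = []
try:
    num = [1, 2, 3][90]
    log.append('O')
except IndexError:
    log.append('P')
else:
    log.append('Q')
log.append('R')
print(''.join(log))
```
PR

else block skipped when exception is caught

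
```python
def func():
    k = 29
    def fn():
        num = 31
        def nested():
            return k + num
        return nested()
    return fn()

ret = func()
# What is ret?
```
60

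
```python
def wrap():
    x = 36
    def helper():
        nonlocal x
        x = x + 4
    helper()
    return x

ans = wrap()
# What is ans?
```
40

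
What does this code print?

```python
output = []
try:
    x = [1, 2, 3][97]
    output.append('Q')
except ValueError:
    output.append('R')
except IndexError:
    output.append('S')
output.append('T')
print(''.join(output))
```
ST

IndexError is caught by its specific handler, not ValueError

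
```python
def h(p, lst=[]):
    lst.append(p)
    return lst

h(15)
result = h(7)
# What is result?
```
[15, 7]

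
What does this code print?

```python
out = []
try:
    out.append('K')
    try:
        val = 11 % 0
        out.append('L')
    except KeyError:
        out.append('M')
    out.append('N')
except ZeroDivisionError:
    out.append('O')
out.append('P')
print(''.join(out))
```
KOP

Inner handler doesn't match, propagates to outer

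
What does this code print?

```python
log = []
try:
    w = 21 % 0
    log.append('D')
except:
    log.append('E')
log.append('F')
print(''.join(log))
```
EF

Exception raised in try, caught by bare except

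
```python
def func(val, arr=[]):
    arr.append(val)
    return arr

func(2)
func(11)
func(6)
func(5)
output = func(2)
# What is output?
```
[2, 11, 6, 5, 2]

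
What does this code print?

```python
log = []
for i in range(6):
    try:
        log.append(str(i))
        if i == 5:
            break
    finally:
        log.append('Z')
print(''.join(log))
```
0Z1Z2Z3Z4Z5Z

finally runs even when breaking out of loop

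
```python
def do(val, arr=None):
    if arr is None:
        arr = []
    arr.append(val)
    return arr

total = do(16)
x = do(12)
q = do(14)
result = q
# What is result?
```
[14]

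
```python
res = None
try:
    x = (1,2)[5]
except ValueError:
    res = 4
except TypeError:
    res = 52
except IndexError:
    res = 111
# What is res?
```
111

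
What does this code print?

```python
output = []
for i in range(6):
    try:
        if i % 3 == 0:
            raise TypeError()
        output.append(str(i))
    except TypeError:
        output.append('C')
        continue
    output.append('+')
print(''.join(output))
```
C1+2+C4+5+

continue in except skips rest of loop body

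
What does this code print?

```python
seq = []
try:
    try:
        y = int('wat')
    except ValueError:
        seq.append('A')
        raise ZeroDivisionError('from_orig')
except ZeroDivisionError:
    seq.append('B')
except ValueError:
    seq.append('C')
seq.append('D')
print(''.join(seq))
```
ABD

ZeroDivisionError raised and caught, original ValueError not re-raised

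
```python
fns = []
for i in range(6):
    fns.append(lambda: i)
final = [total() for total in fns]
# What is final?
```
[5, 5, 5, 5, 5, 5]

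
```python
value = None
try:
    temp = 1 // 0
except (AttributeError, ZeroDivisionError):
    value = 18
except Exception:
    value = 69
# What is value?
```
18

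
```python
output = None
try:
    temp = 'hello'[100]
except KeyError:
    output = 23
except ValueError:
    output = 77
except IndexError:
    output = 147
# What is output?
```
147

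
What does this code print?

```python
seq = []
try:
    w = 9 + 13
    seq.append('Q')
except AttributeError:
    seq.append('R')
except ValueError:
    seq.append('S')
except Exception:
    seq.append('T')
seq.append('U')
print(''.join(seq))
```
QU

No exception, try block completes normally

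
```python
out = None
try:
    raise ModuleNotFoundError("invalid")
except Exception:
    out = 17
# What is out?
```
17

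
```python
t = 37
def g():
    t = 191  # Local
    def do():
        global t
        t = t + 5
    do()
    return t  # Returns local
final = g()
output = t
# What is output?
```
42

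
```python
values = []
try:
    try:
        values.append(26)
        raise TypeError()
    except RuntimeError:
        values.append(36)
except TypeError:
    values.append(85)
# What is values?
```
[26, 85]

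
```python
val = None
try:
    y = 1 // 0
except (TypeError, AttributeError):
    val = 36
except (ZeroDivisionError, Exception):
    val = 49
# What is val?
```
49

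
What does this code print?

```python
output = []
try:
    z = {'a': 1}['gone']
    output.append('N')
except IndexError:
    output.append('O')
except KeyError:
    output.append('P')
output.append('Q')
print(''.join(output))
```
PQ

KeyError is caught by its specific handler, not IndexError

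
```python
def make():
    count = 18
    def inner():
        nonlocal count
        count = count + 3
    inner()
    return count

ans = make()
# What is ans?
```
21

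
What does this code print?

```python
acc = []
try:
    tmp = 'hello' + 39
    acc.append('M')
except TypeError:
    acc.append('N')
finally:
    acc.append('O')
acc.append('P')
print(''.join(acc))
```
NOP

finally always runs, even after exception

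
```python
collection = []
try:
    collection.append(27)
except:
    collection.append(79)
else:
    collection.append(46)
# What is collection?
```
[27, 46]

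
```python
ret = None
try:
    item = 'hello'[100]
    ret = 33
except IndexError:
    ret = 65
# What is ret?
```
65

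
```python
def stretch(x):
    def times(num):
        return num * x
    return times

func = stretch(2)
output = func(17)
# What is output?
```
34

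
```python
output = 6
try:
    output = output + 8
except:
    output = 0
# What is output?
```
14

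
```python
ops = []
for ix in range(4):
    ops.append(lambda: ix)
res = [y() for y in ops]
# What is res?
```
[3, 3, 3, 3]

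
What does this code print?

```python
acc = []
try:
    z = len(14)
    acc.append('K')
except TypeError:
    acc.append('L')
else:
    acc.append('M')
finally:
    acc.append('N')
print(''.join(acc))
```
LN

Exception: except runs, else skipped, finally runs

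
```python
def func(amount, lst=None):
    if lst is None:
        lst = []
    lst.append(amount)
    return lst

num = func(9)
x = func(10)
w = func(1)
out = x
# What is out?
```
[10]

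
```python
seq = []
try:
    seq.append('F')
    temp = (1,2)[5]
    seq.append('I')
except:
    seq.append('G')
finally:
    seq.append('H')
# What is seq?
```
['F', 'G', 'H']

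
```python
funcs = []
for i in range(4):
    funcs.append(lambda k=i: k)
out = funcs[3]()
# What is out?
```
3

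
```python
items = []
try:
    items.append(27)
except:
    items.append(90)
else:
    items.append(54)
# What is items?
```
[27, 54]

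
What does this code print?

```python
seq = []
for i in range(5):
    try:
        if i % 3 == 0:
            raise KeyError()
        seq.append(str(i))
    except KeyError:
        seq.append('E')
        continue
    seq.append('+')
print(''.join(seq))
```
E1+2+E4+

continue in except skips rest of loop body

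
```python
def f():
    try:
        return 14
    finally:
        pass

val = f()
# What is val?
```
14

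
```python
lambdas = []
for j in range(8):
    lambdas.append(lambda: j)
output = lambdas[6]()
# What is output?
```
7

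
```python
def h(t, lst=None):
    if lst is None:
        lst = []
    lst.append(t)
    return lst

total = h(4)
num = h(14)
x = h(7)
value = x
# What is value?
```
[7]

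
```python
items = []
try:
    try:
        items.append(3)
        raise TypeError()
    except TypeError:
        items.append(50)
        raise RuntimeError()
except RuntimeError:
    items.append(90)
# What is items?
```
[3, 50, 90]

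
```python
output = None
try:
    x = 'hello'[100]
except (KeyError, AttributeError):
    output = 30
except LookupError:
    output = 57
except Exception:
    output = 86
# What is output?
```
57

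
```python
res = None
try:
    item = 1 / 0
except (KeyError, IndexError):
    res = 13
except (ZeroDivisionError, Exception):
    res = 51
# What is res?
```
51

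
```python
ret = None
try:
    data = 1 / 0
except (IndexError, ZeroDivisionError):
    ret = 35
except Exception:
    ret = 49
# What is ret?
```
35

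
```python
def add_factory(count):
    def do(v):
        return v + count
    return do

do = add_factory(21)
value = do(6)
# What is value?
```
27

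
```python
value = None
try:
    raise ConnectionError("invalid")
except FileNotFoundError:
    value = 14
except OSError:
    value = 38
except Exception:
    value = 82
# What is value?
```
38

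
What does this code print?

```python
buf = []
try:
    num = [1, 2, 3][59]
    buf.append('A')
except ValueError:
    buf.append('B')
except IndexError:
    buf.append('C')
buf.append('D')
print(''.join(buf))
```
CD

IndexError is caught by its specific handler, not ValueError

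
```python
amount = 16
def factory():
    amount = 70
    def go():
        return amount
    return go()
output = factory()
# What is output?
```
70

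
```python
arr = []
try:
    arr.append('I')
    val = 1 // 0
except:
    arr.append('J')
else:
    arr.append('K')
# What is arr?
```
['I', 'J']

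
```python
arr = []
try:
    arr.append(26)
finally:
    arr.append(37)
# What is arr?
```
[26, 37]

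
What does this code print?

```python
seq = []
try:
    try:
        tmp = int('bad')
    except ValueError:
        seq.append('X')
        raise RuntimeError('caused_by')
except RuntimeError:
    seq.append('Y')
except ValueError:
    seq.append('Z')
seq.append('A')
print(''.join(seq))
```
XYA

RuntimeError raised and caught, original ValueError not re-raised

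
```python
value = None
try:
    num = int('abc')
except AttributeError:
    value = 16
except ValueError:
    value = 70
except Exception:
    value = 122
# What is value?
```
70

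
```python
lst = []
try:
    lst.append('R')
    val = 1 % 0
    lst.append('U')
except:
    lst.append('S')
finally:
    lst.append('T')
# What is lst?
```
['R', 'S', 'T']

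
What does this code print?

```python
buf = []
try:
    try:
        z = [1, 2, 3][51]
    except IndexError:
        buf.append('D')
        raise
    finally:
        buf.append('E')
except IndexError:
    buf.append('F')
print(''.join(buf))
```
DEF

finally runs before re-raised exception propagates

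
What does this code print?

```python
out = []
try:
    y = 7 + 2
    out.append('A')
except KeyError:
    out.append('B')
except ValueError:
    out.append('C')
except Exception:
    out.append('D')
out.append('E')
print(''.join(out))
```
AE

No exception, try block completes normally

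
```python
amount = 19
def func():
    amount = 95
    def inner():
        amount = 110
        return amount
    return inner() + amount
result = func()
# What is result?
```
205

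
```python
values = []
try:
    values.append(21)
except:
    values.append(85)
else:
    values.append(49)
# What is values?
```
[21, 49]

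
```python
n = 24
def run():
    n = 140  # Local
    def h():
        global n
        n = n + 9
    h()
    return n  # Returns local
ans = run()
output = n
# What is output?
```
33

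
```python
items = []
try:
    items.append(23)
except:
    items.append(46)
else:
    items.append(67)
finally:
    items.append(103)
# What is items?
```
[23, 67, 103]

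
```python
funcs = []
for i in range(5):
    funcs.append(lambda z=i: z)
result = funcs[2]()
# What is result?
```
2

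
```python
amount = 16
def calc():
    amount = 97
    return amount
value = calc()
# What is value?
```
97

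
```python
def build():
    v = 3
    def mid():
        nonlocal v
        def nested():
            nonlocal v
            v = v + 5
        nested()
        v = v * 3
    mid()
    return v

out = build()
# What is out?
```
24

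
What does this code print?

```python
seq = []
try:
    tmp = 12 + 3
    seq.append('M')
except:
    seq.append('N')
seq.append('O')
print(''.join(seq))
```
MO

No exception, try block completes normally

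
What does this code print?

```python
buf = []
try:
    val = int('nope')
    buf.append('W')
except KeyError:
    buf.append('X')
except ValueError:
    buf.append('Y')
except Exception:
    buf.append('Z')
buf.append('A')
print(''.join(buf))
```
YA

ValueError matches before generic Exception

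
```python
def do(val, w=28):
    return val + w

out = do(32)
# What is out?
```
60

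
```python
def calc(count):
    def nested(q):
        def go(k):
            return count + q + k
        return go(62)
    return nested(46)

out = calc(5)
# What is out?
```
113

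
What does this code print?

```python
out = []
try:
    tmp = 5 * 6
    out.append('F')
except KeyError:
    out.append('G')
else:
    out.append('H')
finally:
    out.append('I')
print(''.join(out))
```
FHI

else runs before finally when no exception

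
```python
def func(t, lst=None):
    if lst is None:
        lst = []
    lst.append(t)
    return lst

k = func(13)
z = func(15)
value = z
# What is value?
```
[15]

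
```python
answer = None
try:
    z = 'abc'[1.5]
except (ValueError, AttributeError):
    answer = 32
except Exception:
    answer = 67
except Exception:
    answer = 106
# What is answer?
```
67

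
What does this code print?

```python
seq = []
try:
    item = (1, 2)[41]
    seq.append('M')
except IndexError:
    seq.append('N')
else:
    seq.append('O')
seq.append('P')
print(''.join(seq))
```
NP

else block skipped when exception is caught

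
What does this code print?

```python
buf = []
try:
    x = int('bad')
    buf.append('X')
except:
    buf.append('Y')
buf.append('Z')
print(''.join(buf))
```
YZ

Exception raised in try, caught by bare except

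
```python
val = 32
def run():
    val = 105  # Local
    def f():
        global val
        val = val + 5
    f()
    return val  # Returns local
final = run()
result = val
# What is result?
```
37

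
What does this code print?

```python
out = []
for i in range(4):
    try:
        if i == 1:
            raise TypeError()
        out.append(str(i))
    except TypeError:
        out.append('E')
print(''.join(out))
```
0E23

Exception on i=1 caught, loop continues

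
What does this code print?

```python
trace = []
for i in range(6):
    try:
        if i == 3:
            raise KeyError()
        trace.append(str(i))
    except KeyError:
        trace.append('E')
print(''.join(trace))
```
012E45

Exception on i=3 caught, loop continues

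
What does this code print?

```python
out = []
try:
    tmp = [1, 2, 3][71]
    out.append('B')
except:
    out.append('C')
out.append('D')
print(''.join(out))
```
CD

Exception raised in try, caught by bare except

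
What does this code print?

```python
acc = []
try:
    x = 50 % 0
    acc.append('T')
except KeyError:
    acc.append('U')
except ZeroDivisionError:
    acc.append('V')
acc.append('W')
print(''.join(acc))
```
VW

ZeroDivisionError is caught by its specific handler, not KeyError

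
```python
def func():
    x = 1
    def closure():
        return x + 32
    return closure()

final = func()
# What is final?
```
33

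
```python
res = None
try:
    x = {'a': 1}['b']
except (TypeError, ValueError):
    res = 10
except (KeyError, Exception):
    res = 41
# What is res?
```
41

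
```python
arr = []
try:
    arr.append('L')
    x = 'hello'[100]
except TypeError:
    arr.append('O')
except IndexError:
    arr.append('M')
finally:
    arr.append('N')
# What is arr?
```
['L', 'M', 'N']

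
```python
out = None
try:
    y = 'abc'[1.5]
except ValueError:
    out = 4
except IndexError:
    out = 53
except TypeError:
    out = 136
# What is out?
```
136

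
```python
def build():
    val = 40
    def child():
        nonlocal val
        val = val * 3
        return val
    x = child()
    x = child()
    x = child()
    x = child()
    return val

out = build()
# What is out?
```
3240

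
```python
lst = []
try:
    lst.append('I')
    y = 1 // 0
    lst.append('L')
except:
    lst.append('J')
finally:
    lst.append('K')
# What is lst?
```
['I', 'J', 'K']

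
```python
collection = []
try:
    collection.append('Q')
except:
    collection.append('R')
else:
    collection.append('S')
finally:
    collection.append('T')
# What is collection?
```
['Q', 'S', 'T']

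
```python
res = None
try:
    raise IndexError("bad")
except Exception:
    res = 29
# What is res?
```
29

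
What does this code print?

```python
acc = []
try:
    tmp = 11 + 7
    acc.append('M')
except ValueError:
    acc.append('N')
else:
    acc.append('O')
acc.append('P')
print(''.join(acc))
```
MOP

else block runs when no exception occurs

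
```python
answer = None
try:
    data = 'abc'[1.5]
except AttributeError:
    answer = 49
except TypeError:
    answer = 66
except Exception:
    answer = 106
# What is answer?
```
66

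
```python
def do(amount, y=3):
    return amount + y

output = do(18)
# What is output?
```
21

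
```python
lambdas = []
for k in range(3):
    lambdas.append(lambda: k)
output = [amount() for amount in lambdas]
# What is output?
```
[2, 2, 2]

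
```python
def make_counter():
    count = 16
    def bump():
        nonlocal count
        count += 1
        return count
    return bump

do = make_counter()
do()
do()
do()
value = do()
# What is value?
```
20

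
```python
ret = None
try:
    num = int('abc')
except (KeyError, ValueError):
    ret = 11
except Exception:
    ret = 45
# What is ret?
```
11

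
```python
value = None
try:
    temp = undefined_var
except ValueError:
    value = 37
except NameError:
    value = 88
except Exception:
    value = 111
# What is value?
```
88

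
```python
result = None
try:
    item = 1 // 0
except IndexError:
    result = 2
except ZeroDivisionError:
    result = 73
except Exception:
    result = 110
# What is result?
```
73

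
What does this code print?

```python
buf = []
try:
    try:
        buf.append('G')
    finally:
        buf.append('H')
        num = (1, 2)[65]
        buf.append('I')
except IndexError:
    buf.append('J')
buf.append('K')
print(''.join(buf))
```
GHJK

Exception in inner finally caught by outer except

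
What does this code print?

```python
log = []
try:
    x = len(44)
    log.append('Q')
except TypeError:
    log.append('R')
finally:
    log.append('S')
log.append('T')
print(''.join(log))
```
RST

finally always runs, even after exception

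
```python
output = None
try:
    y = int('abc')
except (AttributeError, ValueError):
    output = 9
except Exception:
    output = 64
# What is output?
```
9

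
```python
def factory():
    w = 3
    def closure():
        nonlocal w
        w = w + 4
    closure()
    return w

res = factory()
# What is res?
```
7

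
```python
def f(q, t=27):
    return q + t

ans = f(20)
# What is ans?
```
47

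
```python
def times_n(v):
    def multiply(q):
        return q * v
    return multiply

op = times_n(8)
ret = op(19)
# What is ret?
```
152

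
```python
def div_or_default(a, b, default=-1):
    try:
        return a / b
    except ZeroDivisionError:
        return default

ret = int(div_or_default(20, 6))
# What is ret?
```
3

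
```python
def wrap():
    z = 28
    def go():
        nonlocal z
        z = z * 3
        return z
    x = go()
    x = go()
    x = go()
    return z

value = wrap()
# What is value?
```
756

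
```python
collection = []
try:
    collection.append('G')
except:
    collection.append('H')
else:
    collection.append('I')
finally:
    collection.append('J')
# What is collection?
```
['G', 'I', 'J']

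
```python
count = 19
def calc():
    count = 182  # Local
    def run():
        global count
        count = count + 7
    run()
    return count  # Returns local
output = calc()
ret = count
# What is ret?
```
26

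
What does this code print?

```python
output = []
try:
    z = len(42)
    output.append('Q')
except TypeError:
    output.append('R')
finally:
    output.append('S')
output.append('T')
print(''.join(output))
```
RST

finally always runs, even after exception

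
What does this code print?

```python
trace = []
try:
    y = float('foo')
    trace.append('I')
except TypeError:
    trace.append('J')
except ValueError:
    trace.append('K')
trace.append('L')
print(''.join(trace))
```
KL

ValueError is caught by its specific handler, not TypeError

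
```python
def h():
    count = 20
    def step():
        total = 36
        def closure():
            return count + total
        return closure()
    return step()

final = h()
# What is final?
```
56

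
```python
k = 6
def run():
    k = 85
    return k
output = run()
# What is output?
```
85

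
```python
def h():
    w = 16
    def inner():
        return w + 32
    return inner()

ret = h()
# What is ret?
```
48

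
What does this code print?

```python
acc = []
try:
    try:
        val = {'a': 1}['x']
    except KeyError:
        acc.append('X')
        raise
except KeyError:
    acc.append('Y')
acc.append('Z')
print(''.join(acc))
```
XYZ

raise without argument re-raises current exception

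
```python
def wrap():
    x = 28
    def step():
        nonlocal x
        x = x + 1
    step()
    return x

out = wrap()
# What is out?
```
29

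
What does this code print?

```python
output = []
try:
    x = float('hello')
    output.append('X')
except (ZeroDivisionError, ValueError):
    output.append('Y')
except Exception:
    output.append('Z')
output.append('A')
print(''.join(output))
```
YA

ValueError matches tuple containing it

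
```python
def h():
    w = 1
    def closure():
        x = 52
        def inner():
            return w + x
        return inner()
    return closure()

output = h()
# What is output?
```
53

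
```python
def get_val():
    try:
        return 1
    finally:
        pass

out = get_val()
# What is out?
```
1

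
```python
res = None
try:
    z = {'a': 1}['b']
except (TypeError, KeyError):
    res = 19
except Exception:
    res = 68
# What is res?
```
19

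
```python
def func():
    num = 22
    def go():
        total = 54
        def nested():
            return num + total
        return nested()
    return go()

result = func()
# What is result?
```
76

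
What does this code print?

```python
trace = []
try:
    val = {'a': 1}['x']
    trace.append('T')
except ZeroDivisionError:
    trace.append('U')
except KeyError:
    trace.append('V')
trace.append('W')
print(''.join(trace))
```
VW

KeyError is caught by its specific handler, not ZeroDivisionError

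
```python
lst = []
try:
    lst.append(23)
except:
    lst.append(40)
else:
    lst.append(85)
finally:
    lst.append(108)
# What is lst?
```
[23, 85, 108]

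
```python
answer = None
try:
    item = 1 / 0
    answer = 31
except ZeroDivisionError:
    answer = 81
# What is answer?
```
81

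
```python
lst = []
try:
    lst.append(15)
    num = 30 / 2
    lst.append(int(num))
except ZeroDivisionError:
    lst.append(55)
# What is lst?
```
[15, 15]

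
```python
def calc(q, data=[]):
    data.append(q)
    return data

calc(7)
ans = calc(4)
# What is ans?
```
[7, 4]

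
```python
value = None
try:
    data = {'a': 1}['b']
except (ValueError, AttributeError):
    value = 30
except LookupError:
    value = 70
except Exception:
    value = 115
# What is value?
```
70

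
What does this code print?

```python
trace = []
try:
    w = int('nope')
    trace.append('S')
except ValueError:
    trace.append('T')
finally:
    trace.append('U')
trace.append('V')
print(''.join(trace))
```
TUV

finally always runs, even after exception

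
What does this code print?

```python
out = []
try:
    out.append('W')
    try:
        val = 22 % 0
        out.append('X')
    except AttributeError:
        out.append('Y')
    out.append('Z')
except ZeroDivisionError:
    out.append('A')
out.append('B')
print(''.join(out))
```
WAB

Inner handler doesn't match, propagates to outer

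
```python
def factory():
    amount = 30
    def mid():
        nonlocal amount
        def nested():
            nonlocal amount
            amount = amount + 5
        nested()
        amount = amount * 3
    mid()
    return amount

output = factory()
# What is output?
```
105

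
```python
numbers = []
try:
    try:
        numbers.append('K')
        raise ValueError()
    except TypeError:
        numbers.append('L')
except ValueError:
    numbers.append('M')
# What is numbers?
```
['K', 'M']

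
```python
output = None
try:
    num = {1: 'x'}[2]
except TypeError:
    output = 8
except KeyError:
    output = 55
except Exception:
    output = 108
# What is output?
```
55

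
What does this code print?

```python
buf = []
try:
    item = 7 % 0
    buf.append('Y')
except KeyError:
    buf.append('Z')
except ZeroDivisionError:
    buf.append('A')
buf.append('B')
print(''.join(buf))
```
AB

ZeroDivisionError is caught by its specific handler, not KeyError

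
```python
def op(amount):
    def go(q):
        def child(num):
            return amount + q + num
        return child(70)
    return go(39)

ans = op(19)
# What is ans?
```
128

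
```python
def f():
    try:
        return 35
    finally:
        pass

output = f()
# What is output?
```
35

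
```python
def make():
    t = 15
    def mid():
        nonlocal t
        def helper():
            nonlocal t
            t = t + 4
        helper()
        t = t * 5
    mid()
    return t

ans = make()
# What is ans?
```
95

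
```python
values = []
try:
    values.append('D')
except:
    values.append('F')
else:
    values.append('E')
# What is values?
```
['D', 'E']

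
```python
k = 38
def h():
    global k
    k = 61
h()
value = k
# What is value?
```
61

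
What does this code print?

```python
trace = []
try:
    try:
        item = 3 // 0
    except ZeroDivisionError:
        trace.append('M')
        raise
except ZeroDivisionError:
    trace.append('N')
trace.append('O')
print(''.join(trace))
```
MNO

raise without argument re-raises current exception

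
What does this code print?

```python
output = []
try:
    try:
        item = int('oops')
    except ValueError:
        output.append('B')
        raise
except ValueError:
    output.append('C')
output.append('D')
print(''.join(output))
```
BCD

raise without argument re-raises current exception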